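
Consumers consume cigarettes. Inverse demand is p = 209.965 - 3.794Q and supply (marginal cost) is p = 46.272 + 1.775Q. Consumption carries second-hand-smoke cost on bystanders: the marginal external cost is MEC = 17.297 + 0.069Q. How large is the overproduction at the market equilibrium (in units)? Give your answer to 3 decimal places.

Market equilibrium (private): 46.272 + 1.775Q = 209.965 - 3.794Q → Q_m = 29.3936.
Social marginal benefit = demand − MEC = 192.668 - 3.863Q.
Set SMB = MC: 192.668 - 3.863Q = 46.272 + 1.775Q → Q* = 25.9659.
Gap = |29.3936 − 25.9659| = 3.4277.

3.428 units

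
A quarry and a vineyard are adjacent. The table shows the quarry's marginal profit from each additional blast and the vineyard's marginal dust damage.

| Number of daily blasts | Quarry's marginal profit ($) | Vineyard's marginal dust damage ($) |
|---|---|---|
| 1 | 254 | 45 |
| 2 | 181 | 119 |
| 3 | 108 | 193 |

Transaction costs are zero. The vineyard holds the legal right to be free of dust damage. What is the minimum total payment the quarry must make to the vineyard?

Efficient level: marginal profit ≥ marginal dust damage through level 2, so k* = 2.
With the vineyard holding the right, the quarry must at least compensate total damage at k*: 45 + 119 = 164.

$164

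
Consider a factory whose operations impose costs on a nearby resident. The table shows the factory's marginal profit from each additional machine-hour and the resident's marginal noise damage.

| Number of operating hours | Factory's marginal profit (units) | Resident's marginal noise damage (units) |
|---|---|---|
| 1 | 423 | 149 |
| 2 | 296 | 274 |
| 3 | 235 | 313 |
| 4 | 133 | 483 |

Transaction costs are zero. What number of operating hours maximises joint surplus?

2

Bargaining reaches the level where marginal profit last exceeds marginal noise damage.
That holds through level 2 (296 ≥ 274) but not at 3 (235 < 313).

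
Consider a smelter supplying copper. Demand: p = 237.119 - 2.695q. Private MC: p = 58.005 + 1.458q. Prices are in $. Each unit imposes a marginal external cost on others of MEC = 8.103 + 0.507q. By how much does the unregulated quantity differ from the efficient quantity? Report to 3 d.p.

Market equilibrium (private): 58.005 + 1.458q = 237.119 - 2.695q → q_m = 43.1288.
Social marginal cost = private MC + MEC = 66.108 + 1.965q.
Set SMC = demand: 66.108 + 1.965q = 237.119 - 2.695q → q* = 36.6976.
Gap = |43.1288 − 36.6976| = 6.4312.

6.431 units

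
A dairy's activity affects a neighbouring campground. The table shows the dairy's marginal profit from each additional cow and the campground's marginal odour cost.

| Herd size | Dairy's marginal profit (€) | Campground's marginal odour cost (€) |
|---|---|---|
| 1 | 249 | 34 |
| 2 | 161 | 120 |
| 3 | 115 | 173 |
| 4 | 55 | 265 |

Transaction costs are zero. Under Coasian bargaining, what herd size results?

Bargaining reaches the level where marginal profit last exceeds marginal odour cost.
That holds through level 2 (161 ≥ 120) but not at 3 (115 < 173).

2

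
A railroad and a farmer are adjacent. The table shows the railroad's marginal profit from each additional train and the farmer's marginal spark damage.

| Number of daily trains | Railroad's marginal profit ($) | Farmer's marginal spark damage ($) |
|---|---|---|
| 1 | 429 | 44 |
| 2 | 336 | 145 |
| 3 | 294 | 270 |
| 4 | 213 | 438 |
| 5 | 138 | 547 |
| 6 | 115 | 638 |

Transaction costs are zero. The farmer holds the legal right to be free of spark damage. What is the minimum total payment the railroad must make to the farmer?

$459

Efficient level: marginal profit ≥ marginal spark damage through level 3, so k* = 3.
With the farmer holding the right, the railroad must at least compensate total damage at k*: 44 + 145 + 270 = 459.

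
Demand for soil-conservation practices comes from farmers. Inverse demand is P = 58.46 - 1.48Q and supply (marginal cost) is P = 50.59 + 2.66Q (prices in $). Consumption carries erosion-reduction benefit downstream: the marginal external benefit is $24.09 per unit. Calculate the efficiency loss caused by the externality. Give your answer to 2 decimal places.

DWL = $70.09

Market equilibrium (private): 50.59 + 2.66Q = 58.46 - 1.48Q → Q_m = 1.9010.
Social marginal benefit = demand + MEB = 82.55 - 1.48Q.
Set SMB = MC: 82.55 - 1.48Q = 50.59 + 2.66Q → Q* = 7.7198.
The welfare-loss triangle has base |Q_m − Q*| and height MEB(Q_m) (the vertical gap between SMB and MC is zero at Q* and MEB at Q_m).
DWL = ½ × 5.8188 × 24.0900 = 70.0874.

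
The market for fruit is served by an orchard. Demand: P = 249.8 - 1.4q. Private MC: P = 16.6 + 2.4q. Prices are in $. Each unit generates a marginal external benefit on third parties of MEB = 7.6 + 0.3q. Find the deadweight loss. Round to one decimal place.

DWL = $96.6

Market equilibrium (private): 16.6 + 2.4q = 249.8 - 1.4q → q_m = 61.3684.
Social marginal cost = private MC − MEB = 9.0 + 2.1q.
Set SMC = demand: 9.0 + 2.1q = 249.8 - 1.4q → q* = 68.8000.
Between q* and q_m the wedge demand − SMC runs linearly from 0 to MEB(q_m), so the loss is a triangle.
DWL = ½ × 7.4316 × 26.0105 = 96.6498.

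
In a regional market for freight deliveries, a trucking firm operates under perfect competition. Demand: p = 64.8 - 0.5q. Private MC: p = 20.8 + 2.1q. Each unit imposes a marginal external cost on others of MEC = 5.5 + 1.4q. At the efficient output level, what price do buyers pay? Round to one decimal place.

Social marginal cost = private MC + MEC = 26.3 + 3.5q.
Set SMC = demand: 26.3 + 3.5q = 64.8 - 0.5q → q* = 9.6250.
Consumer price on the demand curve at q*: 64.8 − 0.5×9.6250 = 59.9875.

P = 60.0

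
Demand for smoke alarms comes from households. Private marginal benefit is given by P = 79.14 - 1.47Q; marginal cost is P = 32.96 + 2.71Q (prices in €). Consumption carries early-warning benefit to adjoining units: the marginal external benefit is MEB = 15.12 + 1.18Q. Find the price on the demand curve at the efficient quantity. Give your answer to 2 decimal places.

P = €49.10

Social marginal benefit = demand + MEB = 94.26 - 0.29Q.
Set SMB = MC: 94.26 - 0.29Q = 32.96 + 2.71Q → Q* = 20.4333.
Consumer price on the demand curve at Q*: 79.14 − 1.47×20.4333 = 49.1030.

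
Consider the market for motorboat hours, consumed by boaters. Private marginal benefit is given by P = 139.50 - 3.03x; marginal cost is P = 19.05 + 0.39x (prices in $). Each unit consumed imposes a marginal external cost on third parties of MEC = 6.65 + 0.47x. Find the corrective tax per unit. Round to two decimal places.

Social marginal benefit = demand − MEC = 132.85 - 3.50x.
Set SMB = MC: 132.85 - 3.50x = 19.05 + 0.39x → x* = 29.2545.
The Pigouvian tax equals MEC at x*: 6.65 + 0.47×29.2545 = 20.3996.

tax = $20.40 per unit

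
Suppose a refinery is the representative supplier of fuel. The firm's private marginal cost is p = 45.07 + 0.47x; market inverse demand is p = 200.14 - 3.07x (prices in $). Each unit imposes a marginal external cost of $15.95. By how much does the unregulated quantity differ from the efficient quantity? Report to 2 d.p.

4.51 units

Market equilibrium (private): 45.07 + 0.47x = 200.14 - 3.07x → x_m = 43.8051.
Social marginal cost = private MC + MEC = 61.02 + 0.47x.
Set SMC = demand: 61.02 + 0.47x = 200.14 - 3.07x → x* = 39.2994.
Gap = |43.8051 − 39.2994| = 4.5057.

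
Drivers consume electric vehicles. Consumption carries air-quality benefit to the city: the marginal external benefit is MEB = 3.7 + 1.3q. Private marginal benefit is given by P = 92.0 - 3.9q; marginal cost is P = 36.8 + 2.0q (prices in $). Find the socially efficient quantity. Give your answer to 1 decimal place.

q* = 12.8

Social marginal benefit = demand + MEB = 95.7 - 2.6q.
Set SMB = MC: 95.7 - 2.6q = 36.8 + 2.0q → q* = 12.8043.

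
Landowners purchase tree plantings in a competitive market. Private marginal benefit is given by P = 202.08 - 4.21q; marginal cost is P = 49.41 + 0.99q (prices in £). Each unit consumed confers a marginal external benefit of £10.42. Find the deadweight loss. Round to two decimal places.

Market equilibrium (private): 49.41 + 0.99q = 202.08 - 4.21q → q_m = 29.3596.
Social marginal benefit = demand + MEB = 212.50 - 4.21q.
Set SMB = MC: 212.50 - 4.21q = 49.41 + 0.99q → q* = 31.3635.
Between q* and q_m the wedge SMB − MC runs linearly from 0 to MEB(q_m), so the loss is a triangle.
DWL = ½ × 2.0039 × 10.4200 = 10.4403.

DWL = £10.44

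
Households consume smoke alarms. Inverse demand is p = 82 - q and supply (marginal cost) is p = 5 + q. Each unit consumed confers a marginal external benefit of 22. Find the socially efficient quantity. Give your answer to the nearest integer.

Social marginal benefit = demand + MEB = 104 - q.
Set SMB = MC: 104 - q = 5 + q → q* = 49.5000.

q* = 50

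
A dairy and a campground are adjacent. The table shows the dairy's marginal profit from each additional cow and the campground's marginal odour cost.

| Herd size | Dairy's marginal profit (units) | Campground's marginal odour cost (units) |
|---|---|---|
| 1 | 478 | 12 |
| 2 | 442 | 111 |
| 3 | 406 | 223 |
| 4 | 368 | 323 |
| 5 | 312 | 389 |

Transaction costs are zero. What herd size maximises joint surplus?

Bargaining reaches the level where marginal profit last exceeds marginal odour cost.
That holds through level 4 (368 ≥ 323) but not at 5 (312 < 389).

4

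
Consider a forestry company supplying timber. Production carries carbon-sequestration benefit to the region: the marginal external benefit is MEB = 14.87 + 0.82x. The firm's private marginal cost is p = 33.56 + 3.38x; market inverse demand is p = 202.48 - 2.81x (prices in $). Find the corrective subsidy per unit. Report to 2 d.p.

Social marginal cost = private MC − MEB = 18.69 + 2.56x.
Set SMC = demand: 18.69 + 2.56x = 202.48 - 2.81x → x* = 34.2253.
The Pigouvian subsidy equals MEB at x*: 14.87 + 0.82×34.2253 = 42.9347.

subsidy = $42.93 per unit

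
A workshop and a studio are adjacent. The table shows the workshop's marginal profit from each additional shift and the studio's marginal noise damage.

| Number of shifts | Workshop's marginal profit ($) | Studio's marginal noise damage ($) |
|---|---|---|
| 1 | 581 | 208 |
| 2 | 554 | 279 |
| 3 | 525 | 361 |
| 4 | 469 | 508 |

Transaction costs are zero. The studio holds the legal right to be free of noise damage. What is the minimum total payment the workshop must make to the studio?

$848

Efficient level: marginal profit ≥ marginal noise damage through level 3, so k* = 3.
With the studio holding the right, the workshop must at least compensate total damage at k*: 208 + 279 + 361 = 848.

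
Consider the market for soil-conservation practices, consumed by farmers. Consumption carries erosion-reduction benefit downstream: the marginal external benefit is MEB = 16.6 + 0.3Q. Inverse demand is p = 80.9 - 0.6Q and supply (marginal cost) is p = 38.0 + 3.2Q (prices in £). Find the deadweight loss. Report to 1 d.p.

Market equilibrium (private): 38.0 + 3.2Q = 80.9 - 0.6Q → Q_m = 11.2895.
Social marginal benefit = demand + MEB = 97.5 - 0.3Q.
Set SMB = MC: 97.5 - 0.3Q = 38.0 + 3.2Q → Q* = 17.0000.
Between Q* and Q_m the wedge SMB − MC runs linearly from 0 to MEB(Q_m), so the loss is a triangle.
DWL = ½ × 5.7105 × 19.9868 = 57.0673.

DWL = £57.1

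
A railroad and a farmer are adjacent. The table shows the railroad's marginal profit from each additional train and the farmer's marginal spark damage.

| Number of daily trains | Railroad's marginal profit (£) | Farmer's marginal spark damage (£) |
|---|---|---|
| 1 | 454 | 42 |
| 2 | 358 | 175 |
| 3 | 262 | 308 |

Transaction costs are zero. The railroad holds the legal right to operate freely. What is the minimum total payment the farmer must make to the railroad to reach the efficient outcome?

Left alone the railroad would choose level 3 (marginal profit stays positive).
Efficient level: k* = 2 (marginal profit ≥ marginal spark damage through 2).
The farmer must at least cover the railroad's forgone profit from cutting 3→2: 262 = 262.

£262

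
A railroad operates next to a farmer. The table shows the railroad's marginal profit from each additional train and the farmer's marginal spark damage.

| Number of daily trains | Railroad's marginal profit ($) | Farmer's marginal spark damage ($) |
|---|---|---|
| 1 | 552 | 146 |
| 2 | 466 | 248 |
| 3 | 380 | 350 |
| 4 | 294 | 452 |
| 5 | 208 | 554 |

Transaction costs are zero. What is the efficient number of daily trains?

Bargaining reaches the level where marginal profit last exceeds marginal spark damage.
That holds through level 3 (380 ≥ 350) but not at 4 (294 < 452).

3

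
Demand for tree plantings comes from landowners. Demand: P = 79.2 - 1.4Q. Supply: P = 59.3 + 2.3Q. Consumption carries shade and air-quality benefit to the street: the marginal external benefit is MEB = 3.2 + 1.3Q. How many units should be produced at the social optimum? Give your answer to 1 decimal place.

Q* = 9.6

Social marginal benefit = demand + MEB = 82.4 - 0.1Q.
Set SMB = MC: 82.4 - 0.1Q = 59.3 + 2.3Q → Q* = 9.6250.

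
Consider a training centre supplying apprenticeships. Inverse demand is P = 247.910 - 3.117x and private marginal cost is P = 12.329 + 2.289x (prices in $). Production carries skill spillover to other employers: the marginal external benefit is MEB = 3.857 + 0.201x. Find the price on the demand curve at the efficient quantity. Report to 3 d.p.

Social marginal cost = private MC − MEB = 8.472 + 2.088x.
Set SMC = demand: 8.472 + 2.088x = 247.910 - 3.117x → x* = 46.0015.
Consumer price on the demand curve at x*: 247.910 − 3.117×46.0015 = 104.5233.

P = $104.523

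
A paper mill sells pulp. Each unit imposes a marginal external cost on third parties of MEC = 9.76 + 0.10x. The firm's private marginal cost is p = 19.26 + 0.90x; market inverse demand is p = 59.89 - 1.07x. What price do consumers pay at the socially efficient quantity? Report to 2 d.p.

P = 43.93

Social marginal cost = private MC + MEC = 29.02 + x.
Set SMC = demand: 29.02 + x = 59.89 - 1.07x → x* = 14.9130.
Consumer price on the demand curve at x*: 59.89 − 1.07×14.9130 = 43.9331.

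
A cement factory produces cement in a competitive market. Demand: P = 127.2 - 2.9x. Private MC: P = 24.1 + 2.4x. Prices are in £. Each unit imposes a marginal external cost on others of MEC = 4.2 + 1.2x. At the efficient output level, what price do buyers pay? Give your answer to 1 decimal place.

Social marginal cost = private MC + MEC = 28.3 + 3.6x.
Set SMC = demand: 28.3 + 3.6x = 127.2 - 2.9x → x* = 15.2154.
Consumer price on the demand curve at x*: 127.2 − 2.9×15.2154 = 83.0753.

P = £83.1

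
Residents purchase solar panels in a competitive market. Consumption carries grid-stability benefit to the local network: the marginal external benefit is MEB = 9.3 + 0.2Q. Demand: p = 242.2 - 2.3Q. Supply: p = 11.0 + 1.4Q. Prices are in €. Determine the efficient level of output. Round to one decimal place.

Social marginal benefit = demand + MEB = 251.5 - 2.1Q.
Set SMB = MC: 251.5 - 2.1Q = 11.0 + 1.4Q → Q* = 68.7143.

Q* = 68.7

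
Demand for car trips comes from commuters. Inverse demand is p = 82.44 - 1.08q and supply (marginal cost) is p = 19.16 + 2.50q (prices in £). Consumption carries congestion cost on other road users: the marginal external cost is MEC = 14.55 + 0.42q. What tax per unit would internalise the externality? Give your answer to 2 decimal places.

tax = £19.67 per unit

Social marginal benefit = demand − MEC = 67.89 - 1.50q.
Set SMB = MC: 67.89 - 1.50q = 19.16 + 2.50q → q* = 12.1825.
The Pigouvian tax equals MEC at q*: 14.55 + 0.42×12.1825 = 19.6667.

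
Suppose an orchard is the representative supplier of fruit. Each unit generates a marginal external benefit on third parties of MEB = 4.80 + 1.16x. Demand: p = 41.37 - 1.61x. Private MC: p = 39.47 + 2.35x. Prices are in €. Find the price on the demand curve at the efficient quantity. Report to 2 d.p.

Social marginal cost = private MC − MEB = 34.67 + 1.19x.
Set SMC = demand: 34.67 + 1.19x = 41.37 - 1.61x → x* = 2.3929.
Consumer price on the demand curve at x*: 41.37 − 1.61×2.3929 = 37.5174.

P = €37.52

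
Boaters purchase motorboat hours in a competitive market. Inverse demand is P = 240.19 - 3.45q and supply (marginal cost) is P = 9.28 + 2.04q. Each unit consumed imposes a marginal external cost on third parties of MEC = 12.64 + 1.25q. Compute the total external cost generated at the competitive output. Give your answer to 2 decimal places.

1637.30

Market equilibrium (private): 9.28 + 2.04q = 240.19 - 3.45q → q_m = 42.0601.
Total external cost = ∫₀^{q_m} (12.64 + 1.25q) dq = 12.64×42.0601 + ½×1.25×42.0601² = 1637.2972.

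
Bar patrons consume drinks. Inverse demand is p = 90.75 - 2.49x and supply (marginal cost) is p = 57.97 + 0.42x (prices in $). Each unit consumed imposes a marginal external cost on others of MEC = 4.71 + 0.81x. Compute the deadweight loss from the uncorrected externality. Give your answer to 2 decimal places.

Market equilibrium (private): 57.97 + 0.42x = 90.75 - 2.49x → x_m = 11.2646.
Social marginal benefit = demand − MEC = 86.04 - 3.30x.
Set SMB = MC: 86.04 - 3.30x = 57.97 + 0.42x → x* = 7.5457.
Height of the DWL triangle at x_m is MC(x_m) − SMB(x_m) = MEC(x_m) = 13.8343.
DWL = ½ × 3.7189 × 13.8343 = 25.7242.

DWL = $25.72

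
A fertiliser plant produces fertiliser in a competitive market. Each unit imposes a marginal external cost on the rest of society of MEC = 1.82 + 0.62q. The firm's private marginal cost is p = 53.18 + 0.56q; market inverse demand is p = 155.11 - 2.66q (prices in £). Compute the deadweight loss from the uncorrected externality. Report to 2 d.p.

DWL = £59.89

Market equilibrium (private): 53.18 + 0.56q = 155.11 - 2.66q → q_m = 31.6553.
Social marginal cost = private MC + MEC = 55.00 + 1.18q.
Set SMC = demand: 55.00 + 1.18q = 155.11 - 2.66q → q* = 26.0703.
Between q* and q_m the wedge SMC − demand runs linearly from 0 to MEC(q_m), so the loss is a triangle.
DWL = ½ × 5.5850 × 21.4463 = 59.8888.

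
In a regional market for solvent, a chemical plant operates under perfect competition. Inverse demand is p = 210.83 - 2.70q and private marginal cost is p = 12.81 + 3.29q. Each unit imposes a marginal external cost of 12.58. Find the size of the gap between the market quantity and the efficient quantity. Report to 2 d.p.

2.10 units

Market equilibrium (private): 12.81 + 3.29q = 210.83 - 2.70q → q_m = 33.0584.
Social marginal cost = private MC + MEC = 25.39 + 3.29q.
Set SMC = demand: 25.39 + 3.29q = 210.83 - 2.70q → q* = 30.9583.
Gap = |33.0584 − 30.9583| = 2.1001.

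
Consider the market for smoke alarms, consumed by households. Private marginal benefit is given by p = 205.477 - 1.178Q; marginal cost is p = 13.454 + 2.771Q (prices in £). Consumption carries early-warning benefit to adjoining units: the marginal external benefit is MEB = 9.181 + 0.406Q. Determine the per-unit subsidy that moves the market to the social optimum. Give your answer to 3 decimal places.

subsidy = £32.237 per unit

Social marginal benefit = demand + MEB = 214.658 - 0.772Q.
Set SMB = MC: 214.658 - 0.772Q = 13.454 + 2.771Q → Q* = 56.7892.
The Pigouvian subsidy equals MEB at Q*: 9.181 + 0.406×56.7892 = 32.2374.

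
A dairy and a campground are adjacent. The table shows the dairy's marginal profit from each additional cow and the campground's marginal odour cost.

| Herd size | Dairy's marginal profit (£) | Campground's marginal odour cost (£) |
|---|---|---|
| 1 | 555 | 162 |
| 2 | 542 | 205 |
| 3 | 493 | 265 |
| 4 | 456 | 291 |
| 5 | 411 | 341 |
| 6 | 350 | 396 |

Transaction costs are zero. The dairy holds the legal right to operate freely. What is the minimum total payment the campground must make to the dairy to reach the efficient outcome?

Left alone the dairy would choose level 6 (marginal profit stays positive).
Efficient level: k* = 5 (marginal profit ≥ marginal odour cost through 5).
The campground must at least cover the dairy's forgone profit from cutting 6→5: 350 = 350.

£350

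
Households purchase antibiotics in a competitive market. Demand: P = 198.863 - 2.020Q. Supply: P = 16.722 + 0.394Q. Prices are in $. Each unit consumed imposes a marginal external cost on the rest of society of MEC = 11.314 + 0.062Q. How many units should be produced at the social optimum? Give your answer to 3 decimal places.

Q* = 68.993

Social marginal benefit = demand − MEC = 187.549 - 2.082Q.
Set SMB = MC: 187.549 - 2.082Q = 16.722 + 0.394Q → Q* = 68.9931.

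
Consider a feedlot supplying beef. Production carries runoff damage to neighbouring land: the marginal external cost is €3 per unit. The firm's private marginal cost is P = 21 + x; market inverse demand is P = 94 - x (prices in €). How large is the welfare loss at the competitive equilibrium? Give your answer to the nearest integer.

DWL = €2

Market equilibrium (private): 21 + x = 94 - x → x_m = 36.5000.
Social marginal cost = private MC + MEC = 24 + x.
Set SMC = demand: 24 + x = 94 - x → x* = 35.0000.
The welfare-loss triangle has base |x_m − x*| and height MEC(x_m) (the vertical gap between SMC and demand is zero at x* and MEC at x_m).
DWL = ½ × 1.5000 × 3.0000 = 2.2500.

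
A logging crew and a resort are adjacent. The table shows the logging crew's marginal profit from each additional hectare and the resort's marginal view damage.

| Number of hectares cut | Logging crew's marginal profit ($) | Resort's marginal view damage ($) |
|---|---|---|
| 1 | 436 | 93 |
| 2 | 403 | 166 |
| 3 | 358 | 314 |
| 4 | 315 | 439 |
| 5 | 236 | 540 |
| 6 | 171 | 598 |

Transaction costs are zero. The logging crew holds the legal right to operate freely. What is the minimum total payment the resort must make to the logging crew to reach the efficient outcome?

Left alone the logging crew would choose level 6 (marginal profit stays positive).
Efficient level: k* = 3 (marginal profit ≥ marginal view damage through 3).
The resort must at least cover the logging crew's forgone profit from cutting 6→3: 315 + 236 + 171 = 722.

$722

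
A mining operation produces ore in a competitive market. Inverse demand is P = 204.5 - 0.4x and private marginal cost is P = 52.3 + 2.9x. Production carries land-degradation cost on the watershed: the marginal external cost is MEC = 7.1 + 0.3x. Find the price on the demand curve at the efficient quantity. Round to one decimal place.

P = 188.4

Social marginal cost = private MC + MEC = 59.4 + 3.2x.
Set SMC = demand: 59.4 + 3.2x = 204.5 - 0.4x → x* = 40.3056.
Consumer price on the demand curve at x*: 204.5 − 0.4×40.3056 = 188.3778.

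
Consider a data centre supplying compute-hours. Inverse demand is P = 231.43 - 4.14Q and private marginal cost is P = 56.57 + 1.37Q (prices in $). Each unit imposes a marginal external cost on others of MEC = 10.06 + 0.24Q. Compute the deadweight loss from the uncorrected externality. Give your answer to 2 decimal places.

DWL = $27.17

Market equilibrium (private): 56.57 + 1.37Q = 231.43 - 4.14Q → Q_m = 31.7350.
Social marginal cost = private MC + MEC = 66.63 + 1.61Q.
Set SMC = demand: 66.63 + 1.61Q = 231.43 - 4.14Q → Q* = 28.6609.
The welfare-loss triangle has base |Q_m − Q*| and height MEC(Q_m) (the vertical gap between SMC and demand is zero at Q* and MEC at Q_m).
DWL = ½ × 3.0741 × 17.6764 = 27.1695.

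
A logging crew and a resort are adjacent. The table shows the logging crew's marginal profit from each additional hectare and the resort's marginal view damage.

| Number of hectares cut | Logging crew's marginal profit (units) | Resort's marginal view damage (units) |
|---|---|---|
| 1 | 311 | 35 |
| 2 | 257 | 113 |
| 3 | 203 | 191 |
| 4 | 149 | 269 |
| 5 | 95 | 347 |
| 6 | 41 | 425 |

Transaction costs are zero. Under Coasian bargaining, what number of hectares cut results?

3

Bargaining reaches the level where marginal profit last exceeds marginal view damage.
That holds through level 3 (203 ≥ 191) but not at 4 (149 < 269).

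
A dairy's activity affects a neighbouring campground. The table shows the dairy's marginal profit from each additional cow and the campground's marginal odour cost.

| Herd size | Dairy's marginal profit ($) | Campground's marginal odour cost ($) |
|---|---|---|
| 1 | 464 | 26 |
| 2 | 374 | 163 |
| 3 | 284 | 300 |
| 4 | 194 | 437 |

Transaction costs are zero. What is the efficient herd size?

Bargaining reaches the level where marginal profit last exceeds marginal odour cost.
That holds through level 2 (374 ≥ 163) but not at 3 (284 < 300).

2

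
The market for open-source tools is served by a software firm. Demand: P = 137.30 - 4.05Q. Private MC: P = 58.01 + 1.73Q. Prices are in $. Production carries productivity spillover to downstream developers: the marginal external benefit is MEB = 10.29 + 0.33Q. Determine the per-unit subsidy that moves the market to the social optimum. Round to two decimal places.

subsidy = $15.71 per unit

Social marginal cost = private MC − MEB = 47.72 + 1.40Q.
Set SMC = demand: 47.72 + 1.40Q = 137.30 - 4.05Q → Q* = 16.4367.
The Pigouvian subsidy equals MEB at Q*: 10.29 + 0.33×16.4367 = 15.7141.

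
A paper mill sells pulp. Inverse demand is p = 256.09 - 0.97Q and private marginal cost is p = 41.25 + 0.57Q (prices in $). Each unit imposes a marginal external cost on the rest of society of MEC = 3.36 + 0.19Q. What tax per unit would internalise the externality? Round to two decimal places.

tax = $26.59 per unit

Social marginal cost = private MC + MEC = 44.61 + 0.76Q.
Set SMC = demand: 44.61 + 0.76Q = 256.09 - 0.97Q → Q* = 122.2428.
The Pigouvian tax equals MEC at Q*: 3.36 + 0.19×122.2428 = 26.5861.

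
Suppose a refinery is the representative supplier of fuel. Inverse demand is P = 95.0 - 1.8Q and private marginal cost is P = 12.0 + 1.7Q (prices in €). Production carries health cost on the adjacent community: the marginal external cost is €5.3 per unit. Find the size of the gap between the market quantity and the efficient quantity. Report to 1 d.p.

Market equilibrium (private): 12.0 + 1.7Q = 95.0 - 1.8Q → Q_m = 23.7143.
Social marginal cost = private MC + MEC = 17.3 + 1.7Q.
Set SMC = demand: 17.3 + 1.7Q = 95.0 - 1.8Q → Q* = 22.2000.
Gap = |23.7143 − 22.2000| = 1.5143.

1.5 units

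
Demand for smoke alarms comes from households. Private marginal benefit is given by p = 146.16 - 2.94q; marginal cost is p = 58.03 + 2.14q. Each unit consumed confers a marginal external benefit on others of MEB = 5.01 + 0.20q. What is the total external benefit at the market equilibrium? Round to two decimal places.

Market equilibrium (private): 58.03 + 2.14q = 146.16 - 2.94q → q_m = 17.3484.
Total external benefit = ∫₀^{q_m} (5.01 + 0.20q) dq = 5.01×17.3484 + ½×0.20×17.3484² = 117.0122.

117.01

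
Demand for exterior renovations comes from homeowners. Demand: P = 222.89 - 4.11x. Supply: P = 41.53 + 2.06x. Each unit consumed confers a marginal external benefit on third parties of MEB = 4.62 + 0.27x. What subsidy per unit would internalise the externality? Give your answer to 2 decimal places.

Social marginal benefit = demand + MEB = 227.51 - 3.84x.
Set SMB = MC: 227.51 - 3.84x = 41.53 + 2.06x → x* = 31.5220.
The Pigouvian subsidy equals MEB at x*: 4.62 + 0.27×31.5220 = 13.1309.

subsidy = 13.13 per unit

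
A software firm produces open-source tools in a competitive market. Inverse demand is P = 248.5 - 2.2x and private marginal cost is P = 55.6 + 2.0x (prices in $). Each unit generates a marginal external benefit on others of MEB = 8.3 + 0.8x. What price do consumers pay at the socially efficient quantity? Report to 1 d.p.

Social marginal cost = private MC − MEB = 47.3 + 1.2x.
Set SMC = demand: 47.3 + 1.2x = 248.5 - 2.2x → x* = 59.1765.
Consumer price on the demand curve at x*: 248.5 − 2.2×59.1765 = 118.3117.

P = $118.3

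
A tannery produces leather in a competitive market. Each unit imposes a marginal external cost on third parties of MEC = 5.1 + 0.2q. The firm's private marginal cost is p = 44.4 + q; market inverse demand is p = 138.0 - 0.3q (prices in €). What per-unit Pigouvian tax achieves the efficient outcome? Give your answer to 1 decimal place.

Social marginal cost = private MC + MEC = 49.5 + 1.2q.
Set SMC = demand: 49.5 + 1.2q = 138.0 - 0.3q → q* = 59.0000.
The Pigouvian tax equals MEC at q*: 5.1 + 0.2×59.0000 = 16.9000.

tax = €16.9 per unit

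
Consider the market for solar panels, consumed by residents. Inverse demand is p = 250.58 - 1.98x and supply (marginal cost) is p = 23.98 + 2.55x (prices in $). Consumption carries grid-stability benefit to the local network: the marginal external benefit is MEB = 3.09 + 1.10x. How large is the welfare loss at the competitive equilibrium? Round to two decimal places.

Market equilibrium (private): 23.98 + 2.55x = 250.58 - 1.98x → x_m = 50.0221.
Social marginal benefit = demand + MEB = 253.67 - 0.88x.
Set SMB = MC: 253.67 - 0.88x = 23.98 + 2.55x → x* = 66.9650.
Between x* and x_m the wedge SMB − MC runs linearly from 0 to MEB(x_m), so the loss is a triangle.
DWL = ½ × 16.9429 × 58.1143 = 492.3124.

DWL = $492.31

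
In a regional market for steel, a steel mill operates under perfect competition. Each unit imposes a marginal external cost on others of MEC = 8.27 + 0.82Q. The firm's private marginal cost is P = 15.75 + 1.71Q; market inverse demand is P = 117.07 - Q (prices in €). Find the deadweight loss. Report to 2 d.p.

DWL = €214.64

Market equilibrium (private): 15.75 + 1.71Q = 117.07 - Q → Q_m = 37.3875.
Social marginal cost = private MC + MEC = 24.02 + 2.53Q.
Set SMC = demand: 24.02 + 2.53Q = 117.07 - Q → Q* = 26.3598.
Height of the DWL triangle at Q_m is SMC(Q_m) − demand(Q_m) = MEC(Q_m) = 38.9277.
DWL = ½ × 11.0277 × 38.9277 = 214.6415.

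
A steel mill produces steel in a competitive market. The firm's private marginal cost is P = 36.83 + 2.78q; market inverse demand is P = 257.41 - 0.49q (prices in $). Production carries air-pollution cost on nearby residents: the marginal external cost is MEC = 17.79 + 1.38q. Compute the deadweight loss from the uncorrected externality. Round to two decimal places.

DWL = $1321.95

Market equilibrium (private): 36.83 + 2.78q = 257.41 - 0.49q → q_m = 67.4557.
Social marginal cost = private MC + MEC = 54.62 + 4.16q.
Set SMC = demand: 54.62 + 4.16q = 257.41 - 0.49q → q* = 43.6108.
Height of the DWL triangle at q_m is SMC(q_m) − demand(q_m) = MEC(q_m) = 110.8788.
DWL = ½ × 23.8449 × 110.8788 = 1321.9469.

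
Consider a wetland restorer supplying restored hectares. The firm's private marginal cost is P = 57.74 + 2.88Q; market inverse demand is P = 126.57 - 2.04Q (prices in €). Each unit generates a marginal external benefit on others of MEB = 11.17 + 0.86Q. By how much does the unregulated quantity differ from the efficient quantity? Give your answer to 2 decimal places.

5.71 units

Market equilibrium (private): 57.74 + 2.88Q = 126.57 - 2.04Q → Q_m = 13.9898.
Social marginal cost = private MC − MEB = 46.57 + 2.02Q.
Set SMC = demand: 46.57 + 2.02Q = 126.57 - 2.04Q → Q* = 19.7044.
Gap = |13.9898 − 19.7044| = 5.7146.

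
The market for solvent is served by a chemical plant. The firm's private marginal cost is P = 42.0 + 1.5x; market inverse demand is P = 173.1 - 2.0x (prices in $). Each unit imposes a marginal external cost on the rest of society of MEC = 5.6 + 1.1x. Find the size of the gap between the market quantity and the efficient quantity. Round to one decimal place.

10.2 units

Market equilibrium (private): 42.0 + 1.5x = 173.1 - 2.0x → x_m = 37.4571.
Social marginal cost = private MC + MEC = 47.6 + 2.6x.
Set SMC = demand: 47.6 + 2.6x = 173.1 - 2.0x → x* = 27.2826.
Gap = |37.4571 − 27.2826| = 10.1745.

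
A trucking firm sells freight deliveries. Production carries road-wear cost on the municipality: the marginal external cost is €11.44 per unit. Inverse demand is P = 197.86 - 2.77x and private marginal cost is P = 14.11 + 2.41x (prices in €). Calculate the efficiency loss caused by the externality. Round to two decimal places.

DWL = €12.63

Market equilibrium (private): 14.11 + 2.41x = 197.86 - 2.77x → x_m = 35.4730.
Social marginal cost = private MC + MEC = 25.55 + 2.41x.
Set SMC = demand: 25.55 + 2.41x = 197.86 - 2.77x → x* = 33.2645.
Height of the DWL triangle at x_m is SMC(x_m) − demand(x_m) = MEC(x_m) = 11.4400.
DWL = ½ × 2.2085 × 11.4400 = 12.6326.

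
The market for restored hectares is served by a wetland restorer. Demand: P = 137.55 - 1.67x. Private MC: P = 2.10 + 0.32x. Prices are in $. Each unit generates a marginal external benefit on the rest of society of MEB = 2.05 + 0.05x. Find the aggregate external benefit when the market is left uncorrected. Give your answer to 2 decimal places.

Market equilibrium (private): 2.10 + 0.32x = 137.55 - 1.67x → x_m = 68.0653.
Total external benefit = ∫₀^{x_m} (2.05 + 0.05x) dx = 2.05×68.0653 + ½×0.05×68.0653² = 255.3560.

$255.36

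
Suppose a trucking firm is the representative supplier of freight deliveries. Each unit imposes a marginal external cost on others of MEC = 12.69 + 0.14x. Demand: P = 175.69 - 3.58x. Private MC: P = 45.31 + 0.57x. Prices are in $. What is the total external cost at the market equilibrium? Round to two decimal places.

$467.77

Market equilibrium (private): 45.31 + 0.57x = 175.69 - 3.58x → x_m = 31.4169.
Total external cost = ∫₀^{x_m} (12.69 + 0.14x) dx = 12.69×31.4169 + ½×0.14×31.4169² = 467.7720.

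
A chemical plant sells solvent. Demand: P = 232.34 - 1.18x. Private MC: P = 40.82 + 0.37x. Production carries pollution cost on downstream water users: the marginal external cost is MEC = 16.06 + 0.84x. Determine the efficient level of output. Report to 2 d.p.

Social marginal cost = private MC + MEC = 56.88 + 1.21x.
Set SMC = demand: 56.88 + 1.21x = 232.34 - 1.18x → x* = 73.4142.

x* = 73.41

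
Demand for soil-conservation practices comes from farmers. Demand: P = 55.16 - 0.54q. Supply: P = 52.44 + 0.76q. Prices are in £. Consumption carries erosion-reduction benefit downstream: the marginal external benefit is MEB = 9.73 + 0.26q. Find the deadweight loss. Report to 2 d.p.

Market equilibrium (private): 52.44 + 0.76q = 55.16 - 0.54q → q_m = 2.0923.
Social marginal benefit = demand + MEB = 64.89 - 0.28q.
Set SMB = MC: 64.89 - 0.28q = 52.44 + 0.76q → q* = 11.9712.
The loss is the area between SMB and MC from q* to q_m; with linear curves that's a triangle of height MEB(q_m).
DWL = ½ × 9.8789 × 10.2740 = 50.7479.

DWL = £50.75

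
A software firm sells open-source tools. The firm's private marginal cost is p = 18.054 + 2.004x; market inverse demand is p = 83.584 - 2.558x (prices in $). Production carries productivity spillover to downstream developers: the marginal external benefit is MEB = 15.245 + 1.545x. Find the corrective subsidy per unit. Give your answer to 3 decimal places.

Social marginal cost = private MC − MEB = 2.809 + 0.459x.
Set SMC = demand: 2.809 + 0.459x = 83.584 - 2.558x → x* = 26.7733.
The Pigouvian subsidy equals MEB at x*: 15.245 + 1.545×26.7733 = 56.6097.

subsidy = $56.610 per unit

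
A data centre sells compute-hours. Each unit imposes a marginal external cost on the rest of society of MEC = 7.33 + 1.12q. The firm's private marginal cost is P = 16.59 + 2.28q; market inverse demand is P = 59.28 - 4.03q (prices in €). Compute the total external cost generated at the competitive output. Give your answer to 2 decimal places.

Market equilibrium (private): 16.59 + 2.28q = 59.28 - 4.03q → q_m = 6.7655.
Total external cost = ∫₀^{q_m} (7.33 + 1.12q) dq = 7.33×6.7655 + ½×1.12×6.7655² = 75.2234.

€75.22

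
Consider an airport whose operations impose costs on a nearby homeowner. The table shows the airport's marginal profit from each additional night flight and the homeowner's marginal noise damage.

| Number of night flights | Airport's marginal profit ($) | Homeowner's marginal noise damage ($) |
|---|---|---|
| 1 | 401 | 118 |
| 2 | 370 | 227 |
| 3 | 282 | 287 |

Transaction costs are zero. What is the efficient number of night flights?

Bargaining reaches the level where marginal profit last exceeds marginal noise damage.
That holds through level 2 (370 ≥ 227) but not at 3 (282 < 287).

2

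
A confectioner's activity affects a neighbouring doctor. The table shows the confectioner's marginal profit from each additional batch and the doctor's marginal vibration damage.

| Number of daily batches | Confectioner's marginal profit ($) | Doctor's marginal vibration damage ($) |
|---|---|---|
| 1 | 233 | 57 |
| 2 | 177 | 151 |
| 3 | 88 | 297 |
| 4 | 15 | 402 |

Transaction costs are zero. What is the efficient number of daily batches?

2

Bargaining reaches the level where marginal profit last exceeds marginal vibration damage.
That holds through level 2 (177 ≥ 151) but not at 3 (88 < 297).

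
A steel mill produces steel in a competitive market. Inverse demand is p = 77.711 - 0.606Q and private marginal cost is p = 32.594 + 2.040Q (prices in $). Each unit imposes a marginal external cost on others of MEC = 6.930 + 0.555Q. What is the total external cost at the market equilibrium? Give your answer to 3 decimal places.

Market equilibrium (private): 32.594 + 2.040Q = 77.711 - 0.606Q → Q_m = 17.0510.
Total external cost = ∫₀^{Q_m} (6.930 + 0.555Q) dQ = 6.930×17.0510 + ½×0.555×17.0510² = 198.8428.

$198.843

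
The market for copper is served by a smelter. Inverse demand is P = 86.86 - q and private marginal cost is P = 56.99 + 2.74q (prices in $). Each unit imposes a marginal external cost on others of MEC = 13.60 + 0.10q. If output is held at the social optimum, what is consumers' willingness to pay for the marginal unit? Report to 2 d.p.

P = $82.62

Social marginal cost = private MC + MEC = 70.59 + 2.84q.
Set SMC = demand: 70.59 + 2.84q = 86.86 - q → q* = 4.2370.
Consumer price on the demand curve at q*: 86.86 − 1.00×4.2370 = 82.6230.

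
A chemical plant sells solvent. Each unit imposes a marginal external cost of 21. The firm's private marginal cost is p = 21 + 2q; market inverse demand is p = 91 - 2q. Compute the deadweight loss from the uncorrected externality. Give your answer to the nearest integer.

DWL = 55

Market equilibrium (private): 21 + 2q = 91 - 2q → q_m = 17.5000.
Social marginal cost = private MC + MEC = 42 + 2q.
Set SMC = demand: 42 + 2q = 91 - 2q → q* = 12.2500.
The welfare-loss triangle has base |q_m − q*| and height MEC(q_m) (the vertical gap between SMC and demand is zero at q* and MEC at q_m).
DWL = ½ × 5.2500 × 21.0000 = 55.1250.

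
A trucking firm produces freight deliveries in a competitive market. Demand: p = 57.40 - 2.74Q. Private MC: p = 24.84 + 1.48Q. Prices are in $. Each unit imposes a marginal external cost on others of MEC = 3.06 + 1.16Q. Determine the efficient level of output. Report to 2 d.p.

Q* = 5.48

Social marginal cost = private MC + MEC = 27.90 + 2.64Q.
Set SMC = demand: 27.90 + 2.64Q = 57.40 - 2.74Q → Q* = 5.4833.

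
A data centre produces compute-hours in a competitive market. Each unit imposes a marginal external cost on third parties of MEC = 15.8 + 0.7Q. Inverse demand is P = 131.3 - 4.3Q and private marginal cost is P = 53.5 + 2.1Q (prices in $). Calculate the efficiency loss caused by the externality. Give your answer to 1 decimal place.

Market equilibrium (private): 53.5 + 2.1Q = 131.3 - 4.3Q → Q_m = 12.1563.
Social marginal cost = private MC + MEC = 69.3 + 2.8Q.
Set SMC = demand: 69.3 + 2.8Q = 131.3 - 4.3Q → Q* = 8.7324.
The welfare-loss triangle has base |Q_m − Q*| and height MEC(Q_m) (the vertical gap between SMC and demand is zero at Q* and MEC at Q_m).
DWL = ½ × 3.4239 × 24.3094 = 41.6165.

DWL = $41.6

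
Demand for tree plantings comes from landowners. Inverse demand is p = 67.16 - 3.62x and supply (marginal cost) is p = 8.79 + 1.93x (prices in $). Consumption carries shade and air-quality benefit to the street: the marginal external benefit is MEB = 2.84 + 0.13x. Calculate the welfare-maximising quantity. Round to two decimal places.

Social marginal benefit = demand + MEB = 70.00 - 3.49x.
Set SMB = MC: 70.00 - 3.49x = 8.79 + 1.93x → x* = 11.2934.

x* = 11.29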